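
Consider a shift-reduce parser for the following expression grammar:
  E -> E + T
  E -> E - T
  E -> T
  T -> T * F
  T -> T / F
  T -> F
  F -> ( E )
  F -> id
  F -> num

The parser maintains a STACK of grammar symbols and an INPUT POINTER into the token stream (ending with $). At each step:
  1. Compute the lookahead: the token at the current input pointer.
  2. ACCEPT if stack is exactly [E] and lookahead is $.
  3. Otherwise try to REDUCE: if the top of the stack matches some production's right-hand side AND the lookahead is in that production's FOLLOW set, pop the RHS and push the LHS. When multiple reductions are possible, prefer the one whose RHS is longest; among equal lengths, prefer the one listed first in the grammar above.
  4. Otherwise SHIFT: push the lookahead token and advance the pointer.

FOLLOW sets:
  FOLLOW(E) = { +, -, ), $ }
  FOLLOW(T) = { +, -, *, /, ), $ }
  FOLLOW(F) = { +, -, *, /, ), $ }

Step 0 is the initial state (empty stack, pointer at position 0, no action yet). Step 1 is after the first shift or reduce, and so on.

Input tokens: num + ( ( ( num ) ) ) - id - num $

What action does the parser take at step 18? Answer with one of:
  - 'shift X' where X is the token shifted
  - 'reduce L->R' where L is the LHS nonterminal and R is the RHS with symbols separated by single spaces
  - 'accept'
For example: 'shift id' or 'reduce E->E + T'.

Step 1: shift num. Stack=[num] ptr=1 lookahead=+ remaining=[+ ( ( ( num ) ) ) - id - num $]
Step 2: reduce F->num. Stack=[F] ptr=1 lookahead=+ remaining=[+ ( ( ( num ) ) ) - id - num $]
Step 3: reduce T->F. Stack=[T] ptr=1 lookahead=+ remaining=[+ ( ( ( num ) ) ) - id - num $]
Step 4: reduce E->T. Stack=[E] ptr=1 lookahead=+ remaining=[+ ( ( ( num ) ) ) - id - num $]
Step 5: shift +. Stack=[E +] ptr=2 lookahead=( remaining=[( ( ( num ) ) ) - id - num $]
Step 6: shift (. Stack=[E + (] ptr=3 lookahead=( remaining=[( ( num ) ) ) - id - num $]
Step 7: shift (. Stack=[E + ( (] ptr=4 lookahead=( remaining=[( num ) ) ) - id - num $]
Step 8: shift (. Stack=[E + ( ( (] ptr=5 lookahead=num remaining=[num ) ) ) - id - num $]
Step 9: shift num. Stack=[E + ( ( ( num] ptr=6 lookahead=) remaining=[) ) ) - id - num $]
Step 10: reduce F->num. Stack=[E + ( ( ( F] ptr=6 lookahead=) remaining=[) ) ) - id - num $]
Step 11: reduce T->F. Stack=[E + ( ( ( T] ptr=6 lookahead=) remaining=[) ) ) - id - num $]
Step 12: reduce E->T. Stack=[E + ( ( ( E] ptr=6 lookahead=) remaining=[) ) ) - id - num $]
Step 13: shift ). Stack=[E + ( ( ( E )] ptr=7 lookahead=) remaining=[) ) - id - num $]
Step 14: reduce F->( E ). Stack=[E + ( ( F] ptr=7 lookahead=) remaining=[) ) - id - num $]
Step 15: reduce T->F. Stack=[E + ( ( T] ptr=7 lookahead=) remaining=[) ) - id - num $]
Step 16: reduce E->T. Stack=[E + ( ( E] ptr=7 lookahead=) remaining=[) ) - id - num $]
Step 17: shift ). Stack=[E + ( ( E )] ptr=8 lookahead=) remaining=[) - id - num $]
Step 18: reduce F->( E ). Stack=[E + ( F] ptr=8 lookahead=) remaining=[) - id - num $]

Answer: reduce F->( E )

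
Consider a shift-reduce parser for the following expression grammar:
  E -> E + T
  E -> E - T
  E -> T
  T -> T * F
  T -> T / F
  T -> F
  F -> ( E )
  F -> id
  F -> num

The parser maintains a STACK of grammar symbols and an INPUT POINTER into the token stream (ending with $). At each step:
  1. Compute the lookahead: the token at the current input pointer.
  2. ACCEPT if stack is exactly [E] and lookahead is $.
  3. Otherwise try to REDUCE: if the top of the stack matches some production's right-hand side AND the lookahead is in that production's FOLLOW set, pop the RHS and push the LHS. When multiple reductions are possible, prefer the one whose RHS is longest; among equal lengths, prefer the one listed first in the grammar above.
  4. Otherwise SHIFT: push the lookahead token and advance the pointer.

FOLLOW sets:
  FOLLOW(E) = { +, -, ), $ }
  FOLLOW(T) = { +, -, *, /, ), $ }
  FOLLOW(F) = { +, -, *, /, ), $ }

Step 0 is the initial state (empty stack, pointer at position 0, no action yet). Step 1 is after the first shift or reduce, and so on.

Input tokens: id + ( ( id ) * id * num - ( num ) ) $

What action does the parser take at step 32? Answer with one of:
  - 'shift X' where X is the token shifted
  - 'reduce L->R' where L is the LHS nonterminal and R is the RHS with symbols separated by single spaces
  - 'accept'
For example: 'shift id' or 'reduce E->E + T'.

Step 1: shift id. Stack=[id] ptr=1 lookahead=+ remaining=[+ ( ( id ) * id * num - ( num ) ) $]
Step 2: reduce F->id. Stack=[F] ptr=1 lookahead=+ remaining=[+ ( ( id ) * id * num - ( num ) ) $]
Step 3: reduce T->F. Stack=[T] ptr=1 lookahead=+ remaining=[+ ( ( id ) * id * num - ( num ) ) $]
Step 4: reduce E->T. Stack=[E] ptr=1 lookahead=+ remaining=[+ ( ( id ) * id * num - ( num ) ) $]
Step 5: shift +. Stack=[E +] ptr=2 lookahead=( remaining=[( ( id ) * id * num - ( num ) ) $]
Step 6: shift (. Stack=[E + (] ptr=3 lookahead=( remaining=[( id ) * id * num - ( num ) ) $]
Step 7: shift (. Stack=[E + ( (] ptr=4 lookahead=id remaining=[id ) * id * num - ( num ) ) $]
Step 8: shift id. Stack=[E + ( ( id] ptr=5 lookahead=) remaining=[) * id * num - ( num ) ) $]
Step 9: reduce F->id. Stack=[E + ( ( F] ptr=5 lookahead=) remaining=[) * id * num - ( num ) ) $]
Step 10: reduce T->F. Stack=[E + ( ( T] ptr=5 lookahead=) remaining=[) * id * num - ( num ) ) $]
Step 11: reduce E->T. Stack=[E + ( ( E] ptr=5 lookahead=) remaining=[) * id * num - ( num ) ) $]
Step 12: shift ). Stack=[E + ( ( E )] ptr=6 lookahead=* remaining=[* id * num - ( num ) ) $]
Step 13: reduce F->( E ). Stack=[E + ( F] ptr=6 lookahead=* remaining=[* id * num - ( num ) ) $]
Step 14: reduce T->F. Stack=[E + ( T] ptr=6 lookahead=* remaining=[* id * num - ( num ) ) $]
Step 15: shift *. Stack=[E + ( T *] ptr=7 lookahead=id remaining=[id * num - ( num ) ) $]
Step 16: shift id. Stack=[E + ( T * id] ptr=8 lookahead=* remaining=[* num - ( num ) ) $]
Step 17: reduce F->id. Stack=[E + ( T * F] ptr=8 lookahead=* remaining=[* num - ( num ) ) $]
Step 18: reduce T->T * F. Stack=[E + ( T] ptr=8 lookahead=* remaining=[* num - ( num ) ) $]
Step 19: shift *. Stack=[E + ( T *] ptr=9 lookahead=num remaining=[num - ( num ) ) $]
Step 20: shift num. Stack=[E + ( T * num] ptr=10 lookahead=- remaining=[- ( num ) ) $]
Step 21: reduce F->num. Stack=[E + ( T * F] ptr=10 lookahead=- remaining=[- ( num ) ) $]
Step 22: reduce T->T * F. Stack=[E + ( T] ptr=10 lookahead=- remaining=[- ( num ) ) $]
Step 23: reduce E->T. Stack=[E + ( E] ptr=10 lookahead=- remaining=[- ( num ) ) $]
Step 24: shift -. Stack=[E + ( E -] ptr=11 lookahead=( remaining=[( num ) ) $]
Step 25: shift (. Stack=[E + ( E - (] ptr=12 lookahead=num remaining=[num ) ) $]
Step 26: shift num. Stack=[E + ( E - ( num] ptr=13 lookahead=) remaining=[) ) $]
Step 27: reduce F->num. Stack=[E + ( E - ( F] ptr=13 lookahead=) remaining=[) ) $]
Step 28: reduce T->F. Stack=[E + ( E - ( T] ptr=13 lookahead=) remaining=[) ) $]
Step 29: reduce E->T. Stack=[E + ( E - ( E] ptr=13 lookahead=) remaining=[) ) $]
Step 30: shift ). Stack=[E + ( E - ( E )] ptr=14 lookahead=) remaining=[) $]
Step 31: reduce F->( E ). Stack=[E + ( E - F] ptr=14 lookahead=) remaining=[) $]
Step 32: reduce T->F. Stack=[E + ( E - T] ptr=14 lookahead=) remaining=[) $]

Answer: reduce T->F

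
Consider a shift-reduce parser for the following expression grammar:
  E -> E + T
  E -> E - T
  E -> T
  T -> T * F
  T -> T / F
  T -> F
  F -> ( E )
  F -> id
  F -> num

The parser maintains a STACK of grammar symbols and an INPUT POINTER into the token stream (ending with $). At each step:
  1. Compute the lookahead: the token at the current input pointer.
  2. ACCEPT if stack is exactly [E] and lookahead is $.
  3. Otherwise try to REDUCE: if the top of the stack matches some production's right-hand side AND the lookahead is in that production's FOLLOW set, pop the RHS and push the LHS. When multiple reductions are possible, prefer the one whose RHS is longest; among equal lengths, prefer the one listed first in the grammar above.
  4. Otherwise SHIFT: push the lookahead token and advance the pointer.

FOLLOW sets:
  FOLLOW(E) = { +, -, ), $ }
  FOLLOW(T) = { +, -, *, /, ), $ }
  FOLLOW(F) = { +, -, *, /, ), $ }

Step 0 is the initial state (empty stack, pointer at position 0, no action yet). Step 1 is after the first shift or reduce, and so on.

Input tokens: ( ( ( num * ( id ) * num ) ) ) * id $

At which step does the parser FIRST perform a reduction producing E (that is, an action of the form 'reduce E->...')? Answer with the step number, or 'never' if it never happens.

Step 1: shift (. Stack=[(] ptr=1 lookahead=( remaining=[( ( num * ( id ) * num ) ) ) * id $]
Step 2: shift (. Stack=[( (] ptr=2 lookahead=( remaining=[( num * ( id ) * num ) ) ) * id $]
Step 3: shift (. Stack=[( ( (] ptr=3 lookahead=num remaining=[num * ( id ) * num ) ) ) * id $]
Step 4: shift num. Stack=[( ( ( num] ptr=4 lookahead=* remaining=[* ( id ) * num ) ) ) * id $]
Step 5: reduce F->num. Stack=[( ( ( F] ptr=4 lookahead=* remaining=[* ( id ) * num ) ) ) * id $]
Step 6: reduce T->F. Stack=[( ( ( T] ptr=4 lookahead=* remaining=[* ( id ) * num ) ) ) * id $]
Step 7: shift *. Stack=[( ( ( T *] ptr=5 lookahead=( remaining=[( id ) * num ) ) ) * id $]
Step 8: shift (. Stack=[( ( ( T * (] ptr=6 lookahead=id remaining=[id ) * num ) ) ) * id $]
Step 9: shift id. Stack=[( ( ( T * ( id] ptr=7 lookahead=) remaining=[) * num ) ) ) * id $]
Step 10: reduce F->id. Stack=[( ( ( T * ( F] ptr=7 lookahead=) remaining=[) * num ) ) ) * id $]
Step 11: reduce T->F. Stack=[( ( ( T * ( T] ptr=7 lookahead=) remaining=[) * num ) ) ) * id $]
Step 12: reduce E->T. Stack=[( ( ( T * ( E] ptr=7 lookahead=) remaining=[) * num ) ) ) * id $]

Answer: 12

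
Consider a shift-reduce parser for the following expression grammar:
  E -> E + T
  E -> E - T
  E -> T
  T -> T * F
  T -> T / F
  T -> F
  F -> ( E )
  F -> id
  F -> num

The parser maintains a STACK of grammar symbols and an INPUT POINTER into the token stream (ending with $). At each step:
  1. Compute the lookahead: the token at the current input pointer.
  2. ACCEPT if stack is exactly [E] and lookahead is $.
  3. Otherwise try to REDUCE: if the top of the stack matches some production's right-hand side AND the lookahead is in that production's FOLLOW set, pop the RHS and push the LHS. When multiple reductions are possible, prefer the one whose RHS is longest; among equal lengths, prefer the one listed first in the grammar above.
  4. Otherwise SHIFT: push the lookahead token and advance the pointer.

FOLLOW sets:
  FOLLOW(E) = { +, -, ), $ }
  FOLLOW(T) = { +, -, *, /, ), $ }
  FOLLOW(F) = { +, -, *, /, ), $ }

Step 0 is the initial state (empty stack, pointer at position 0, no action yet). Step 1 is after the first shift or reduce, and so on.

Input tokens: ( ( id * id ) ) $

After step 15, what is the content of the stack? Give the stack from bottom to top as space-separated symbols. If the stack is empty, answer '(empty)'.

Step 1: shift (. Stack=[(] ptr=1 lookahead=( remaining=[( id * id ) ) $]
Step 2: shift (. Stack=[( (] ptr=2 lookahead=id remaining=[id * id ) ) $]
Step 3: shift id. Stack=[( ( id] ptr=3 lookahead=* remaining=[* id ) ) $]
Step 4: reduce F->id. Stack=[( ( F] ptr=3 lookahead=* remaining=[* id ) ) $]
Step 5: reduce T->F. Stack=[( ( T] ptr=3 lookahead=* remaining=[* id ) ) $]
Step 6: shift *. Stack=[( ( T *] ptr=4 lookahead=id remaining=[id ) ) $]
Step 7: shift id. Stack=[( ( T * id] ptr=5 lookahead=) remaining=[) ) $]
Step 8: reduce F->id. Stack=[( ( T * F] ptr=5 lookahead=) remaining=[) ) $]
Step 9: reduce T->T * F. Stack=[( ( T] ptr=5 lookahead=) remaining=[) ) $]
Step 10: reduce E->T. Stack=[( ( E] ptr=5 lookahead=) remaining=[) ) $]
Step 11: shift ). Stack=[( ( E )] ptr=6 lookahead=) remaining=[) $]
Step 12: reduce F->( E ). Stack=[( F] ptr=6 lookahead=) remaining=[) $]
Step 13: reduce T->F. Stack=[( T] ptr=6 lookahead=) remaining=[) $]
Step 14: reduce E->T. Stack=[( E] ptr=6 lookahead=) remaining=[) $]
Step 15: shift ). Stack=[( E )] ptr=7 lookahead=$ remaining=[$]

Answer: ( E )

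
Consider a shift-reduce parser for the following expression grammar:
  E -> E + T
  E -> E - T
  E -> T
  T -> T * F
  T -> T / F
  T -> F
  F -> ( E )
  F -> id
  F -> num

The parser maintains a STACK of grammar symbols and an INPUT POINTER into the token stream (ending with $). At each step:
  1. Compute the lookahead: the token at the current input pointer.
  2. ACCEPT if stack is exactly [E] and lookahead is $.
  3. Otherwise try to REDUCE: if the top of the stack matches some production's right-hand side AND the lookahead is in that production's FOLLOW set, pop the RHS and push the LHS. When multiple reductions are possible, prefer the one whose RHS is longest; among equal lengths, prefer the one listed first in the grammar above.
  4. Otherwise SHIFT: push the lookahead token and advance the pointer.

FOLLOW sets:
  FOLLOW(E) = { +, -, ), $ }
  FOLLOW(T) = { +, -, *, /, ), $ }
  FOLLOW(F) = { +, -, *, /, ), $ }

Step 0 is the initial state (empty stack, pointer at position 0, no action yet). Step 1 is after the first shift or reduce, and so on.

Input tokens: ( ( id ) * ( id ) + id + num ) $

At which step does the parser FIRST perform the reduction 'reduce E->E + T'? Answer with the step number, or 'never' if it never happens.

Step 1: shift (. Stack=[(] ptr=1 lookahead=( remaining=[( id ) * ( id ) + id + num ) $]
Step 2: shift (. Stack=[( (] ptr=2 lookahead=id remaining=[id ) * ( id ) + id + num ) $]
Step 3: shift id. Stack=[( ( id] ptr=3 lookahead=) remaining=[) * ( id ) + id + num ) $]
Step 4: reduce F->id. Stack=[( ( F] ptr=3 lookahead=) remaining=[) * ( id ) + id + num ) $]
Step 5: reduce T->F. Stack=[( ( T] ptr=3 lookahead=) remaining=[) * ( id ) + id + num ) $]
Step 6: reduce E->T. Stack=[( ( E] ptr=3 lookahead=) remaining=[) * ( id ) + id + num ) $]
Step 7: shift ). Stack=[( ( E )] ptr=4 lookahead=* remaining=[* ( id ) + id + num ) $]
Step 8: reduce F->( E ). Stack=[( F] ptr=4 lookahead=* remaining=[* ( id ) + id + num ) $]
Step 9: reduce T->F. Stack=[( T] ptr=4 lookahead=* remaining=[* ( id ) + id + num ) $]
Step 10: shift *. Stack=[( T *] ptr=5 lookahead=( remaining=[( id ) + id + num ) $]
Step 11: shift (. Stack=[( T * (] ptr=6 lookahead=id remaining=[id ) + id + num ) $]
Step 12: shift id. Stack=[( T * ( id] ptr=7 lookahead=) remaining=[) + id + num ) $]
Step 13: reduce F->id. Stack=[( T * ( F] ptr=7 lookahead=) remaining=[) + id + num ) $]
Step 14: reduce T->F. Stack=[( T * ( T] ptr=7 lookahead=) remaining=[) + id + num ) $]
Step 15: reduce E->T. Stack=[( T * ( E] ptr=7 lookahead=) remaining=[) + id + num ) $]
Step 16: shift ). Stack=[( T * ( E )] ptr=8 lookahead=+ remaining=[+ id + num ) $]
Step 17: reduce F->( E ). Stack=[( T * F] ptr=8 lookahead=+ remaining=[+ id + num ) $]
Step 18: reduce T->T * F. Stack=[( T] ptr=8 lookahead=+ remaining=[+ id + num ) $]
Step 19: reduce E->T. Stack=[( E] ptr=8 lookahead=+ remaining=[+ id + num ) $]
Step 20: shift +. Stack=[( E +] ptr=9 lookahead=id remaining=[id + num ) $]
Step 21: shift id. Stack=[( E + id] ptr=10 lookahead=+ remaining=[+ num ) $]
Step 22: reduce F->id. Stack=[( E + F] ptr=10 lookahead=+ remaining=[+ num ) $]
Step 23: reduce T->F. Stack=[( E + T] ptr=10 lookahead=+ remaining=[+ num ) $]
Step 24: reduce E->E + T. Stack=[( E] ptr=10 lookahead=+ remaining=[+ num ) $]

Answer: 24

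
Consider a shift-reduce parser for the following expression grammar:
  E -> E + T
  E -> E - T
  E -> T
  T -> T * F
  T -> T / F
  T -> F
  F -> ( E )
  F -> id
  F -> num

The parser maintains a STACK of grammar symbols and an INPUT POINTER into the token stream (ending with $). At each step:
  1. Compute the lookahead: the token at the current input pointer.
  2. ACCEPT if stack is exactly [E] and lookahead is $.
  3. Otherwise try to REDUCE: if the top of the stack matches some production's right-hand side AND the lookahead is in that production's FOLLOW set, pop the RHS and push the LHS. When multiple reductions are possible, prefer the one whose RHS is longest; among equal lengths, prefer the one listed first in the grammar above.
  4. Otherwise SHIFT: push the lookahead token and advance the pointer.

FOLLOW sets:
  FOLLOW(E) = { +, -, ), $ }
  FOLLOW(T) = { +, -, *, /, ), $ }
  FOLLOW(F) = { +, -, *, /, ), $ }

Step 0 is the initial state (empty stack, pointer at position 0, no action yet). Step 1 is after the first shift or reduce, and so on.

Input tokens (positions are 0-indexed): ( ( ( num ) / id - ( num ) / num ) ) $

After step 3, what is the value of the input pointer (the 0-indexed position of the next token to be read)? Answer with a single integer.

Step 1: shift (. Stack=[(] ptr=1 lookahead=( remaining=[( ( num ) / id - ( num ) / num ) ) $]
Step 2: shift (. Stack=[( (] ptr=2 lookahead=( remaining=[( num ) / id - ( num ) / num ) ) $]
Step 3: shift (. Stack=[( ( (] ptr=3 lookahead=num remaining=[num ) / id - ( num ) / num ) ) $]

Answer: 3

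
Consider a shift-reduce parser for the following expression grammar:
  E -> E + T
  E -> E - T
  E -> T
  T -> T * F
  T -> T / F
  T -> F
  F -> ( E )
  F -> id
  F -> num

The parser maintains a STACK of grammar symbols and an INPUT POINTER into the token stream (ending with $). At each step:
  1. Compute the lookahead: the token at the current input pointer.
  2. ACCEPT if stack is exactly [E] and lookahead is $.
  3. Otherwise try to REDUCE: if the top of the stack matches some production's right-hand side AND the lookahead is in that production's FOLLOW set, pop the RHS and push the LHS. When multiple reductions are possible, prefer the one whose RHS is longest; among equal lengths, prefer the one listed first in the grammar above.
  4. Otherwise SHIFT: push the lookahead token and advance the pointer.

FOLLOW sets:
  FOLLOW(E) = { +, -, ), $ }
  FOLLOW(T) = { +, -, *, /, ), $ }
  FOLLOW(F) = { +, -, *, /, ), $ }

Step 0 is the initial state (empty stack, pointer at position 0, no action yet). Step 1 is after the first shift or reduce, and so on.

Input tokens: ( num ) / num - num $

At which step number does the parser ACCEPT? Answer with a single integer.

Answer: 19

Derivation:
Step 1: shift (. Stack=[(] ptr=1 lookahead=num remaining=[num ) / num - num $]
Step 2: shift num. Stack=[( num] ptr=2 lookahead=) remaining=[) / num - num $]
Step 3: reduce F->num. Stack=[( F] ptr=2 lookahead=) remaining=[) / num - num $]
Step 4: reduce T->F. Stack=[( T] ptr=2 lookahead=) remaining=[) / num - num $]
Step 5: reduce E->T. Stack=[( E] ptr=2 lookahead=) remaining=[) / num - num $]
Step 6: shift ). Stack=[( E )] ptr=3 lookahead=/ remaining=[/ num - num $]
Step 7: reduce F->( E ). Stack=[F] ptr=3 lookahead=/ remaining=[/ num - num $]
Step 8: reduce T->F. Stack=[T] ptr=3 lookahead=/ remaining=[/ num - num $]
Step 9: shift /. Stack=[T /] ptr=4 lookahead=num remaining=[num - num $]
Step 10: shift num. Stack=[T / num] ptr=5 lookahead=- remaining=[- num $]
Step 11: reduce F->num. Stack=[T / F] ptr=5 lookahead=- remaining=[- num $]
Step 12: reduce T->T / F. Stack=[T] ptr=5 lookahead=- remaining=[- num $]
Step 13: reduce E->T. Stack=[E] ptr=5 lookahead=- remaining=[- num $]
Step 14: shift -. Stack=[E -] ptr=6 lookahead=num remaining=[num $]
Step 15: shift num. Stack=[E - num] ptr=7 lookahead=$ remaining=[$]
Step 16: reduce F->num. Stack=[E - F] ptr=7 lookahead=$ remaining=[$]
Step 17: reduce T->F. Stack=[E - T] ptr=7 lookahead=$ remaining=[$]
Step 18: reduce E->E - T. Stack=[E] ptr=7 lookahead=$ remaining=[$]
Step 19: accept. Stack=[E] ptr=7 lookahead=$ remaining=[$]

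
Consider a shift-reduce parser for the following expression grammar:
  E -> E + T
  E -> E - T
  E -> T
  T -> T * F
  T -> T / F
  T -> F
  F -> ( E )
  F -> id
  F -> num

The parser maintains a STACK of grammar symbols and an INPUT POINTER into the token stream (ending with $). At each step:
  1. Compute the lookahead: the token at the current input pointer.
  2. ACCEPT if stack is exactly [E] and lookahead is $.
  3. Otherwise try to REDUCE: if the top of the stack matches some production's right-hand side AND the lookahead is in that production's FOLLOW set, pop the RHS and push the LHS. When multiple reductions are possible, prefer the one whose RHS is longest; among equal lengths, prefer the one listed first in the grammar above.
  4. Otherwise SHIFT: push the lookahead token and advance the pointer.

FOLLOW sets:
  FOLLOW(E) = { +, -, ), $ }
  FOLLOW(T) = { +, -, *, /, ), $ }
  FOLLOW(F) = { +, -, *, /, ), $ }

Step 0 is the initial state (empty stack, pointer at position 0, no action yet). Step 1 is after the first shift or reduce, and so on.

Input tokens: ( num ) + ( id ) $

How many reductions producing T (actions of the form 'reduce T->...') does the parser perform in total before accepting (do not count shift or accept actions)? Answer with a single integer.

Answer: 4

Derivation:
Step 1: shift (. Stack=[(] ptr=1 lookahead=num remaining=[num ) + ( id ) $]
Step 2: shift num. Stack=[( num] ptr=2 lookahead=) remaining=[) + ( id ) $]
Step 3: reduce F->num. Stack=[( F] ptr=2 lookahead=) remaining=[) + ( id ) $]
Step 4: reduce T->F. Stack=[( T] ptr=2 lookahead=) remaining=[) + ( id ) $]
Step 5: reduce E->T. Stack=[( E] ptr=2 lookahead=) remaining=[) + ( id ) $]
Step 6: shift ). Stack=[( E )] ptr=3 lookahead=+ remaining=[+ ( id ) $]
Step 7: reduce F->( E ). Stack=[F] ptr=3 lookahead=+ remaining=[+ ( id ) $]
Step 8: reduce T->F. Stack=[T] ptr=3 lookahead=+ remaining=[+ ( id ) $]
Step 9: reduce E->T. Stack=[E] ptr=3 lookahead=+ remaining=[+ ( id ) $]
Step 10: shift +. Stack=[E +] ptr=4 lookahead=( remaining=[( id ) $]
Step 11: shift (. Stack=[E + (] ptr=5 lookahead=id remaining=[id ) $]
Step 12: shift id. Stack=[E + ( id] ptr=6 lookahead=) remaining=[) $]
Step 13: reduce F->id. Stack=[E + ( F] ptr=6 lookahead=) remaining=[) $]
Step 14: reduce T->F. Stack=[E + ( T] ptr=6 lookahead=) remaining=[) $]
Step 15: reduce E->T. Stack=[E + ( E] ptr=6 lookahead=) remaining=[) $]
Step 16: shift ). Stack=[E + ( E )] ptr=7 lookahead=$ remaining=[$]
Step 17: reduce F->( E ). Stack=[E + F] ptr=7 lookahead=$ remaining=[$]
Step 18: reduce T->F. Stack=[E + T] ptr=7 lookahead=$ remaining=[$]
Step 19: reduce E->E + T. Stack=[E] ptr=7 lookahead=$ remaining=[$]
Step 20: accept. Stack=[E] ptr=7 lookahead=$ remaining=[$]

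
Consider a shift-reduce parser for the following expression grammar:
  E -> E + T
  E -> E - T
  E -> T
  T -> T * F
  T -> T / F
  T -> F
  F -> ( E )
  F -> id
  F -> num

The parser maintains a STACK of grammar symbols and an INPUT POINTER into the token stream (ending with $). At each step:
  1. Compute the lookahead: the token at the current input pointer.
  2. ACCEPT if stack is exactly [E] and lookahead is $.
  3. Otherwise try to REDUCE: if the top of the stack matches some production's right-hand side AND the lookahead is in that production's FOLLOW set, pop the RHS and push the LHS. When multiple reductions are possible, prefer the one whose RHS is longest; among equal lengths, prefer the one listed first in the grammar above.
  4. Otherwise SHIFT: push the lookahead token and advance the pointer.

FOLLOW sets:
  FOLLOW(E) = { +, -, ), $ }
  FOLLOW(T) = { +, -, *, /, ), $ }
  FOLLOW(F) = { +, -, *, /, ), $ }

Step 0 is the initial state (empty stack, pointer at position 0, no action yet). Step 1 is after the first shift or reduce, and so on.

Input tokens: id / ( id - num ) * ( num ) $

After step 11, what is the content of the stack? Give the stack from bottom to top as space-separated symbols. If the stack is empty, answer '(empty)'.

Step 1: shift id. Stack=[id] ptr=1 lookahead=/ remaining=[/ ( id - num ) * ( num ) $]
Step 2: reduce F->id. Stack=[F] ptr=1 lookahead=/ remaining=[/ ( id - num ) * ( num ) $]
Step 3: reduce T->F. Stack=[T] ptr=1 lookahead=/ remaining=[/ ( id - num ) * ( num ) $]
Step 4: shift /. Stack=[T /] ptr=2 lookahead=( remaining=[( id - num ) * ( num ) $]
Step 5: shift (. Stack=[T / (] ptr=3 lookahead=id remaining=[id - num ) * ( num ) $]
Step 6: shift id. Stack=[T / ( id] ptr=4 lookahead=- remaining=[- num ) * ( num ) $]
Step 7: reduce F->id. Stack=[T / ( F] ptr=4 lookahead=- remaining=[- num ) * ( num ) $]
Step 8: reduce T->F. Stack=[T / ( T] ptr=4 lookahead=- remaining=[- num ) * ( num ) $]
Step 9: reduce E->T. Stack=[T / ( E] ptr=4 lookahead=- remaining=[- num ) * ( num ) $]
Step 10: shift -. Stack=[T / ( E -] ptr=5 lookahead=num remaining=[num ) * ( num ) $]
Step 11: shift num. Stack=[T / ( E - num] ptr=6 lookahead=) remaining=[) * ( num ) $]

Answer: T / ( E - num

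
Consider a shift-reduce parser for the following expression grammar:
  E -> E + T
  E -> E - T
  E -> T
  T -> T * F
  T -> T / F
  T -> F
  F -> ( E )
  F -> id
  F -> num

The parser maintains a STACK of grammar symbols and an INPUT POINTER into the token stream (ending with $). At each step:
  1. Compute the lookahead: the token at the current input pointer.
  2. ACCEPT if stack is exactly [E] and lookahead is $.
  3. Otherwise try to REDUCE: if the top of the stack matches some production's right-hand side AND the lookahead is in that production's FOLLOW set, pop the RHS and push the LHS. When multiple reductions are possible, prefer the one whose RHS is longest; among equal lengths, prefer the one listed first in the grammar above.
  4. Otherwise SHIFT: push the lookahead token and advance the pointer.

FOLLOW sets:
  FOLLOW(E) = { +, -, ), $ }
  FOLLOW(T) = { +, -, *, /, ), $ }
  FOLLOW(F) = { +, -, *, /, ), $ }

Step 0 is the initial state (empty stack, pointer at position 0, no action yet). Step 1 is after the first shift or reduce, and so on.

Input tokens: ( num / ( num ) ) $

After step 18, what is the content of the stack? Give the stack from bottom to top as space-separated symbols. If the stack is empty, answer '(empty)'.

Answer: E

Derivation:
Step 1: shift (. Stack=[(] ptr=1 lookahead=num remaining=[num / ( num ) ) $]
Step 2: shift num. Stack=[( num] ptr=2 lookahead=/ remaining=[/ ( num ) ) $]
Step 3: reduce F->num. Stack=[( F] ptr=2 lookahead=/ remaining=[/ ( num ) ) $]
Step 4: reduce T->F. Stack=[( T] ptr=2 lookahead=/ remaining=[/ ( num ) ) $]
Step 5: shift /. Stack=[( T /] ptr=3 lookahead=( remaining=[( num ) ) $]
Step 6: shift (. Stack=[( T / (] ptr=4 lookahead=num remaining=[num ) ) $]
Step 7: shift num. Stack=[( T / ( num] ptr=5 lookahead=) remaining=[) ) $]
Step 8: reduce F->num. Stack=[( T / ( F] ptr=5 lookahead=) remaining=[) ) $]
Step 9: reduce T->F. Stack=[( T / ( T] ptr=5 lookahead=) remaining=[) ) $]
Step 10: reduce E->T. Stack=[( T / ( E] ptr=5 lookahead=) remaining=[) ) $]
Step 11: shift ). Stack=[( T / ( E )] ptr=6 lookahead=) remaining=[) $]
Step 12: reduce F->( E ). Stack=[( T / F] ptr=6 lookahead=) remaining=[) $]
Step 13: reduce T->T / F. Stack=[( T] ptr=6 lookahead=) remaining=[) $]
Step 14: reduce E->T. Stack=[( E] ptr=6 lookahead=) remaining=[) $]
Step 15: shift ). Stack=[( E )] ptr=7 lookahead=$ remaining=[$]
Step 16: reduce F->( E ). Stack=[F] ptr=7 lookahead=$ remaining=[$]
Step 17: reduce T->F. Stack=[T] ptr=7 lookahead=$ remaining=[$]
Step 18: reduce E->T. Stack=[E] ptr=7 lookahead=$ remaining=[$]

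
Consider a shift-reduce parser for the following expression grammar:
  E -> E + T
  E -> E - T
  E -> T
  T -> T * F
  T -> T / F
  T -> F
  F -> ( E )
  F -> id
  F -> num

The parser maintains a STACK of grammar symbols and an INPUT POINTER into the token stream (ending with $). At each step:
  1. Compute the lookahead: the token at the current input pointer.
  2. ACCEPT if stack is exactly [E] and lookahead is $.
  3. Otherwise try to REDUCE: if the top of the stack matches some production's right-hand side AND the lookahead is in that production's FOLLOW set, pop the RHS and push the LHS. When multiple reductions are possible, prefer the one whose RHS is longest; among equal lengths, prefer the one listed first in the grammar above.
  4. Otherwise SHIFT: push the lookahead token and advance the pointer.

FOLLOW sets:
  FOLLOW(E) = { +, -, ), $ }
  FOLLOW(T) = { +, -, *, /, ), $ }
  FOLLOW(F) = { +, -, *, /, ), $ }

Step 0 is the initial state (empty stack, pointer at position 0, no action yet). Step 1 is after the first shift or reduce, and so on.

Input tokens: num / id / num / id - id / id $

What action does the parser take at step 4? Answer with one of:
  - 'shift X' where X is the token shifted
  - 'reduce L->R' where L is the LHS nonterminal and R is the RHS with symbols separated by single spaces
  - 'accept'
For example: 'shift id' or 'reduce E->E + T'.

Step 1: shift num. Stack=[num] ptr=1 lookahead=/ remaining=[/ id / num / id - id / id $]
Step 2: reduce F->num. Stack=[F] ptr=1 lookahead=/ remaining=[/ id / num / id - id / id $]
Step 3: reduce T->F. Stack=[T] ptr=1 lookahead=/ remaining=[/ id / num / id - id / id $]
Step 4: shift /. Stack=[T /] ptr=2 lookahead=id remaining=[id / num / id - id / id $]

Answer: shift /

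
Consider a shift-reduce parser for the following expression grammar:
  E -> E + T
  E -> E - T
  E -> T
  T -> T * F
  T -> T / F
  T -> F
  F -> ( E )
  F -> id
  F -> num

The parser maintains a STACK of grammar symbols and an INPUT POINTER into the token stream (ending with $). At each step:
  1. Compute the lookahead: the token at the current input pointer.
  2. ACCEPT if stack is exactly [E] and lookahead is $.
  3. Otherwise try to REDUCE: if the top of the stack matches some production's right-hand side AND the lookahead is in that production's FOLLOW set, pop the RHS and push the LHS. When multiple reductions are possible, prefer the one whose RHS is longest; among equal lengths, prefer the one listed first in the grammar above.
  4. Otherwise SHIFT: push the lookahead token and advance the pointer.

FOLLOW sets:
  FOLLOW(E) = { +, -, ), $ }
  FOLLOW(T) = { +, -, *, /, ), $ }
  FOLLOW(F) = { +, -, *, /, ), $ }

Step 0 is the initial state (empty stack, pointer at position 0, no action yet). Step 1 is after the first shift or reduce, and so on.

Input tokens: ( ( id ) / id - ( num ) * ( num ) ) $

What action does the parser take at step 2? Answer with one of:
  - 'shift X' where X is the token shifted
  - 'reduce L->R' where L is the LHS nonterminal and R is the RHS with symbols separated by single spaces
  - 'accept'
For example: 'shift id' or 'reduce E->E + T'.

Answer: shift (

Derivation:
Step 1: shift (. Stack=[(] ptr=1 lookahead=( remaining=[( id ) / id - ( num ) * ( num ) ) $]
Step 2: shift (. Stack=[( (] ptr=2 lookahead=id remaining=[id ) / id - ( num ) * ( num ) ) $]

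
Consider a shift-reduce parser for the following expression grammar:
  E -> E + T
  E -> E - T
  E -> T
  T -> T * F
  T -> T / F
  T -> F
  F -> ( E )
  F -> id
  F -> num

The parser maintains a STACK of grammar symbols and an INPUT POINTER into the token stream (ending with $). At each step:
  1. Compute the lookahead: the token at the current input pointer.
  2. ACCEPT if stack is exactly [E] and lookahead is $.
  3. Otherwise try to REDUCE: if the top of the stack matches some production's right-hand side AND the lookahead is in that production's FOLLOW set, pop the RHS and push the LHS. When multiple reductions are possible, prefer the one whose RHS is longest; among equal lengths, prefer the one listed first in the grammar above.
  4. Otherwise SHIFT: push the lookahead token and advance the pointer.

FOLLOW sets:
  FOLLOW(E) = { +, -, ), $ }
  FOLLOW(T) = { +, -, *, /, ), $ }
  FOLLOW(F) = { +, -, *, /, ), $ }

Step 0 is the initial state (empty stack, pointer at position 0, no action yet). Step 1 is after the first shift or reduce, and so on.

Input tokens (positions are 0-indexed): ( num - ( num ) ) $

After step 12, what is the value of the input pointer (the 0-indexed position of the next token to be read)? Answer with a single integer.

Answer: 6

Derivation:
Step 1: shift (. Stack=[(] ptr=1 lookahead=num remaining=[num - ( num ) ) $]
Step 2: shift num. Stack=[( num] ptr=2 lookahead=- remaining=[- ( num ) ) $]
Step 3: reduce F->num. Stack=[( F] ptr=2 lookahead=- remaining=[- ( num ) ) $]
Step 4: reduce T->F. Stack=[( T] ptr=2 lookahead=- remaining=[- ( num ) ) $]
Step 5: reduce E->T. Stack=[( E] ptr=2 lookahead=- remaining=[- ( num ) ) $]
Step 6: shift -. Stack=[( E -] ptr=3 lookahead=( remaining=[( num ) ) $]
Step 7: shift (. Stack=[( E - (] ptr=4 lookahead=num remaining=[num ) ) $]
Step 8: shift num. Stack=[( E - ( num] ptr=5 lookahead=) remaining=[) ) $]
Step 9: reduce F->num. Stack=[( E - ( F] ptr=5 lookahead=) remaining=[) ) $]
Step 10: reduce T->F. Stack=[( E - ( T] ptr=5 lookahead=) remaining=[) ) $]
Step 11: reduce E->T. Stack=[( E - ( E] ptr=5 lookahead=) remaining=[) ) $]
Step 12: shift ). Stack=[( E - ( E )] ptr=6 lookahead=) remaining=[) $]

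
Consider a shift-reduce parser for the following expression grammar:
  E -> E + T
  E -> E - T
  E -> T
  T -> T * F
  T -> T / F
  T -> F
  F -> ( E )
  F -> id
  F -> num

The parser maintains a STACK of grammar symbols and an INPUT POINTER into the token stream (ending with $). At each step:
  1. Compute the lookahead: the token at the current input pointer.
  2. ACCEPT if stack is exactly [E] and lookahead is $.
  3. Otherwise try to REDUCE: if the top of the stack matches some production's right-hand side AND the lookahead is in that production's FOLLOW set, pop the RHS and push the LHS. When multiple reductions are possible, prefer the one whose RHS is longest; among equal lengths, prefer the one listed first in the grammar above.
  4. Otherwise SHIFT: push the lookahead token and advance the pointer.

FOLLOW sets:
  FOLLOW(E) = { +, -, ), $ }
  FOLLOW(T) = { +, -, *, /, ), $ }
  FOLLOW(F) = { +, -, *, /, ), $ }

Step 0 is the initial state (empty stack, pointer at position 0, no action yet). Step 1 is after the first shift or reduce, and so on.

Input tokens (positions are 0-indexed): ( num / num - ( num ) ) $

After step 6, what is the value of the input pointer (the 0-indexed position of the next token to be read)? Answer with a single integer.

Step 1: shift (. Stack=[(] ptr=1 lookahead=num remaining=[num / num - ( num ) ) $]
Step 2: shift num. Stack=[( num] ptr=2 lookahead=/ remaining=[/ num - ( num ) ) $]
Step 3: reduce F->num. Stack=[( F] ptr=2 lookahead=/ remaining=[/ num - ( num ) ) $]
Step 4: reduce T->F. Stack=[( T] ptr=2 lookahead=/ remaining=[/ num - ( num ) ) $]
Step 5: shift /. Stack=[( T /] ptr=3 lookahead=num remaining=[num - ( num ) ) $]
Step 6: shift num. Stack=[( T / num] ptr=4 lookahead=- remaining=[- ( num ) ) $]

Answer: 4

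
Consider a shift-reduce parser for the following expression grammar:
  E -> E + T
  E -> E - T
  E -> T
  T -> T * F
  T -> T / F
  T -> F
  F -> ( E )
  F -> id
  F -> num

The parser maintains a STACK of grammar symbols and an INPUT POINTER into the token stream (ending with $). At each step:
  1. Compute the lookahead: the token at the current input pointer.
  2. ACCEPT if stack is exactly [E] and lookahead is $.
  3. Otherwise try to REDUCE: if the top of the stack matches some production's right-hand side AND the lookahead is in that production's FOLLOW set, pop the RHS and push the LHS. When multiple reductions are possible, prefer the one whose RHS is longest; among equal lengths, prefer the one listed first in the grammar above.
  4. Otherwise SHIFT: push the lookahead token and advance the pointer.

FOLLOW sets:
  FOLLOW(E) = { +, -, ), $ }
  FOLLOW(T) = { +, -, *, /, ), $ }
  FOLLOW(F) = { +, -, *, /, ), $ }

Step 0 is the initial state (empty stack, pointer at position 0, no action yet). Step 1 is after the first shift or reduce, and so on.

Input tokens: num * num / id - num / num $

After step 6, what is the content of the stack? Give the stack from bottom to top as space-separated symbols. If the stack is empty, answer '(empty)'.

Answer: T * F

Derivation:
Step 1: shift num. Stack=[num] ptr=1 lookahead=* remaining=[* num / id - num / num $]
Step 2: reduce F->num. Stack=[F] ptr=1 lookahead=* remaining=[* num / id - num / num $]
Step 3: reduce T->F. Stack=[T] ptr=1 lookahead=* remaining=[* num / id - num / num $]
Step 4: shift *. Stack=[T *] ptr=2 lookahead=num remaining=[num / id - num / num $]
Step 5: shift num. Stack=[T * num] ptr=3 lookahead=/ remaining=[/ id - num / num $]
Step 6: reduce F->num. Stack=[T * F] ptr=3 lookahead=/ remaining=[/ id - num / num $]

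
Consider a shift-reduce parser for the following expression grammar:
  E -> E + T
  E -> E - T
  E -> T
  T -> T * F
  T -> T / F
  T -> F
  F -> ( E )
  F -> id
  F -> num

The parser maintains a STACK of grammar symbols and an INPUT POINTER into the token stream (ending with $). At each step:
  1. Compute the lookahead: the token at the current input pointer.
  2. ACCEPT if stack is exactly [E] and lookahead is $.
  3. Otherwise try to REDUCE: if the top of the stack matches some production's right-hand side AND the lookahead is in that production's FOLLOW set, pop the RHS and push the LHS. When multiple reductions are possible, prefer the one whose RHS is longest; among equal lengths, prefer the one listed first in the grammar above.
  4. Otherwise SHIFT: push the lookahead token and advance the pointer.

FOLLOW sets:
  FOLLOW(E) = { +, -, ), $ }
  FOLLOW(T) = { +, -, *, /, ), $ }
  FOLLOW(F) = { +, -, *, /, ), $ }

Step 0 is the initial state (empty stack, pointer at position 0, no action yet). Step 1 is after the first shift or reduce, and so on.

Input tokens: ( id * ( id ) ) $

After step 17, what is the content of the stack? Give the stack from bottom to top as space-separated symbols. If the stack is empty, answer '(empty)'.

Step 1: shift (. Stack=[(] ptr=1 lookahead=id remaining=[id * ( id ) ) $]
Step 2: shift id. Stack=[( id] ptr=2 lookahead=* remaining=[* ( id ) ) $]
Step 3: reduce F->id. Stack=[( F] ptr=2 lookahead=* remaining=[* ( id ) ) $]
Step 4: reduce T->F. Stack=[( T] ptr=2 lookahead=* remaining=[* ( id ) ) $]
Step 5: shift *. Stack=[( T *] ptr=3 lookahead=( remaining=[( id ) ) $]
Step 6: shift (. Stack=[( T * (] ptr=4 lookahead=id remaining=[id ) ) $]
Step 7: shift id. Stack=[( T * ( id] ptr=5 lookahead=) remaining=[) ) $]
Step 8: reduce F->id. Stack=[( T * ( F] ptr=5 lookahead=) remaining=[) ) $]
Step 9: reduce T->F. Stack=[( T * ( T] ptr=5 lookahead=) remaining=[) ) $]
Step 10: reduce E->T. Stack=[( T * ( E] ptr=5 lookahead=) remaining=[) ) $]
Step 11: shift ). Stack=[( T * ( E )] ptr=6 lookahead=) remaining=[) $]
Step 12: reduce F->( E ). Stack=[( T * F] ptr=6 lookahead=) remaining=[) $]
Step 13: reduce T->T * F. Stack=[( T] ptr=6 lookahead=) remaining=[) $]
Step 14: reduce E->T. Stack=[( E] ptr=6 lookahead=) remaining=[) $]
Step 15: shift ). Stack=[( E )] ptr=7 lookahead=$ remaining=[$]
Step 16: reduce F->( E ). Stack=[F] ptr=7 lookahead=$ remaining=[$]
Step 17: reduce T->F. Stack=[T] ptr=7 lookahead=$ remaining=[$]

Answer: T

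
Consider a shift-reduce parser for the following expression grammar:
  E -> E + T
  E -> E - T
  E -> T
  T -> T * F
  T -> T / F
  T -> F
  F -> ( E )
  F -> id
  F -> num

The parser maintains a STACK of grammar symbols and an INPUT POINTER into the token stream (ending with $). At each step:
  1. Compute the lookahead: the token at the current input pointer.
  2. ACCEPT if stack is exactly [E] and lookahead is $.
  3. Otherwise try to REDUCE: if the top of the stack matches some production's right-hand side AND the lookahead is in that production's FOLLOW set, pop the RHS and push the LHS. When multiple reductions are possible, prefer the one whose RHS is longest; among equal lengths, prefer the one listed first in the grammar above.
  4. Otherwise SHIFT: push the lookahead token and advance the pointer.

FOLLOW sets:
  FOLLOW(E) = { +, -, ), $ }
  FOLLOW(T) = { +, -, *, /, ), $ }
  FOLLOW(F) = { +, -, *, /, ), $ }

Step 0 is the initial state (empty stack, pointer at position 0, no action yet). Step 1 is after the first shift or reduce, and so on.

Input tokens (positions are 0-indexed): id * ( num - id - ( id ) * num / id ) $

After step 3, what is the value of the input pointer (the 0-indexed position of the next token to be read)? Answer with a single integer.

Answer: 1

Derivation:
Step 1: shift id. Stack=[id] ptr=1 lookahead=* remaining=[* ( num - id - ( id ) * num / id ) $]
Step 2: reduce F->id. Stack=[F] ptr=1 lookahead=* remaining=[* ( num - id - ( id ) * num / id ) $]
Step 3: reduce T->F. Stack=[T] ptr=1 lookahead=* remaining=[* ( num - id - ( id ) * num / id ) $]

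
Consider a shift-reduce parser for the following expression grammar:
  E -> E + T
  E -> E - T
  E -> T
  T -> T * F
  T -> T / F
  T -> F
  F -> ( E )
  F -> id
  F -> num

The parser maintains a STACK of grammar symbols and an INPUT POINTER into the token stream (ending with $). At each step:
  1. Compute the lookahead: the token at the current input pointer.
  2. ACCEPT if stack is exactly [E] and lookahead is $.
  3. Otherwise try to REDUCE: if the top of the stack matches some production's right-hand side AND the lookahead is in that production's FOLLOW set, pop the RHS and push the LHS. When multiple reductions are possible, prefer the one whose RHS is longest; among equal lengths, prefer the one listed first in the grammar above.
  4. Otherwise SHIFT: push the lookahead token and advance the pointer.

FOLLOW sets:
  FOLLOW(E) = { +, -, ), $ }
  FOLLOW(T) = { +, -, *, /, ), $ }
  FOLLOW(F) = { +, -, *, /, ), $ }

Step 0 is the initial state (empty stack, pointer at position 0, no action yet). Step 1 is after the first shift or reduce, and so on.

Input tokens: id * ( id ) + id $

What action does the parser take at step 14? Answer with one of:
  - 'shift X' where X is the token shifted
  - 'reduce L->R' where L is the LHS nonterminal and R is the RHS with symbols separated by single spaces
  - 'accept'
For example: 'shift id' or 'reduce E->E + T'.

Step 1: shift id. Stack=[id] ptr=1 lookahead=* remaining=[* ( id ) + id $]
Step 2: reduce F->id. Stack=[F] ptr=1 lookahead=* remaining=[* ( id ) + id $]
Step 3: reduce T->F. Stack=[T] ptr=1 lookahead=* remaining=[* ( id ) + id $]
Step 4: shift *. Stack=[T *] ptr=2 lookahead=( remaining=[( id ) + id $]
Step 5: shift (. Stack=[T * (] ptr=3 lookahead=id remaining=[id ) + id $]
Step 6: shift id. Stack=[T * ( id] ptr=4 lookahead=) remaining=[) + id $]
Step 7: reduce F->id. Stack=[T * ( F] ptr=4 lookahead=) remaining=[) + id $]
Step 8: reduce T->F. Stack=[T * ( T] ptr=4 lookahead=) remaining=[) + id $]
Step 9: reduce E->T. Stack=[T * ( E] ptr=4 lookahead=) remaining=[) + id $]
Step 10: shift ). Stack=[T * ( E )] ptr=5 lookahead=+ remaining=[+ id $]
Step 11: reduce F->( E ). Stack=[T * F] ptr=5 lookahead=+ remaining=[+ id $]
Step 12: reduce T->T * F. Stack=[T] ptr=5 lookahead=+ remaining=[+ id $]
Step 13: reduce E->T. Stack=[E] ptr=5 lookahead=+ remaining=[+ id $]
Step 14: shift +. Stack=[E +] ptr=6 lookahead=id remaining=[id $]

Answer: shift +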